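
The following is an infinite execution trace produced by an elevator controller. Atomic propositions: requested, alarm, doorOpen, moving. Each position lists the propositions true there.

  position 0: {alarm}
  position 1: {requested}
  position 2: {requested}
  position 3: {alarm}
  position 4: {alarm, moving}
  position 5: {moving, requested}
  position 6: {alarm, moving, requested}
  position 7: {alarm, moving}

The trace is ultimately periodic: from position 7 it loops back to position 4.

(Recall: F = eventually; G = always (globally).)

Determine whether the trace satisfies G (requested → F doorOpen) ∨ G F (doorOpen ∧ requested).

Violated

requested → F doorOpen must hold at every position from 0 onward. It fails at position 1, so G (requested → F doorOpen) is false.
Positions where requested holds: 1, 2, 5, 6.
Check F doorOpen at each: 1→fails, 2→fails, 5→fails, 6→fails.
F (doorOpen ∧ requested) must hold at every position from 0 onward. It fails at position 0, so G F (doorOpen ∧ requested) is false.
At position 0: G (requested → F doorOpen) is false; G F (doorOpen ∧ requested) is false; so G (requested → F doorOpen) ∨ G F (doorOpen ∧ requested) is false.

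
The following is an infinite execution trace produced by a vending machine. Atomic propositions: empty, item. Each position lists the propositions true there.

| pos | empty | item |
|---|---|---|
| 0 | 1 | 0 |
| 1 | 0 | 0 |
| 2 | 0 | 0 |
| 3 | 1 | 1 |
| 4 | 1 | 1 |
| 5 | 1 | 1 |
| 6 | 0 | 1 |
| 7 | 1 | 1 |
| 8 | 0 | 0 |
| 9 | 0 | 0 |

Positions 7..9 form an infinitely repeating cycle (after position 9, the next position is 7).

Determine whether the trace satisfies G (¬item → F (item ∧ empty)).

Satisfied

¬item → F (item ∧ empty) holds at every position 0..9, and those are all positions ever visited, so G (¬item → F (item ∧ empty)) holds.
Positions where ¬item holds: 0, 1, 2, 8, 9.
Check F (item ∧ empty) at each: 0→ok, 1→ok, 2→ok, 8→ok, 9→ok.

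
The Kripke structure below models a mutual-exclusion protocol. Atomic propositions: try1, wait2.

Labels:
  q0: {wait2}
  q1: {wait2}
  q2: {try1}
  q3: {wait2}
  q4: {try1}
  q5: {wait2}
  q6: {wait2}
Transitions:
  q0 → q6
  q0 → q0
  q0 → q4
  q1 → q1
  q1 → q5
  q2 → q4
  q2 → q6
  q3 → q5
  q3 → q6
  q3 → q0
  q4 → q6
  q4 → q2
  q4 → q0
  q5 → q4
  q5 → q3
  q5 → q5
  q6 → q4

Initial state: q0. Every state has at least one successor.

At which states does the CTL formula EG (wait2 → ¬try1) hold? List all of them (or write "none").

States satisfying wait2 → ¬try1: {q0, q1, q2, q3, q4, q5, q6}.
States satisfying EG (wait2 → ¬try1): {q0, q1, q2, q3, q4, q5, q6}.

{q0, q1, q2, q3, q4, q5, q6}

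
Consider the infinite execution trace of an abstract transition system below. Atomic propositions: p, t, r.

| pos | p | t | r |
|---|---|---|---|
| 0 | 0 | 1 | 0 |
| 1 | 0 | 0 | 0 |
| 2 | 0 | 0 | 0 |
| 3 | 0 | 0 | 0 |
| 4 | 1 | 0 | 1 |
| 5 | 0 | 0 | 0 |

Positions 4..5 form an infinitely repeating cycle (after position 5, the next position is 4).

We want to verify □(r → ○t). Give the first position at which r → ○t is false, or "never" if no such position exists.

4

Check r → ○t at each position in order: 0 ✓, 1 ✓, 2 ✓, 3 ✓.
At position 4 the labels are {p, r} and the next position 5 has {}, so r → ○t is false there. This is the first violation.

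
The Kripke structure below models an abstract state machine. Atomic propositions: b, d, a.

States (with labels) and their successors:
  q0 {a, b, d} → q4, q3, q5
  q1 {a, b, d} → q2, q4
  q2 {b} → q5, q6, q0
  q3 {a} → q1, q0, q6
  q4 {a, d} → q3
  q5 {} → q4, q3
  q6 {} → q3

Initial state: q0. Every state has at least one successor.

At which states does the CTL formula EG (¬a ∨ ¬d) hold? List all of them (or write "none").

{q2, q3, q5, q6}

States satisfying ¬a ∨ ¬d: {q2, q3, q5, q6}.
States satisfying EG (¬a ∨ ¬d): {q2, q3, q5, q6}.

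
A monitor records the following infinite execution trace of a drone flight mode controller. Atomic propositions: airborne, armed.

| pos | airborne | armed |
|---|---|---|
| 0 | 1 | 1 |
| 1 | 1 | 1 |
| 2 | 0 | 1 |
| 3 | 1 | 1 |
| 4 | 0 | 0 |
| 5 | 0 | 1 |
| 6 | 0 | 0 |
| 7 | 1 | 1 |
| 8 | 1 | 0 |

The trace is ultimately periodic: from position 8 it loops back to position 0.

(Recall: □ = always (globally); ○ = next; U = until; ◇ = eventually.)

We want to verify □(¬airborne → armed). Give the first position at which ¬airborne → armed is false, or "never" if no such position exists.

Check ¬airborne → armed at each position in order: 0 ✓, 1 ✓, 2 ✓, 3 ✓.
At position 4 the labels are {}, so ¬airborne → armed is false there. This is the first violation.

4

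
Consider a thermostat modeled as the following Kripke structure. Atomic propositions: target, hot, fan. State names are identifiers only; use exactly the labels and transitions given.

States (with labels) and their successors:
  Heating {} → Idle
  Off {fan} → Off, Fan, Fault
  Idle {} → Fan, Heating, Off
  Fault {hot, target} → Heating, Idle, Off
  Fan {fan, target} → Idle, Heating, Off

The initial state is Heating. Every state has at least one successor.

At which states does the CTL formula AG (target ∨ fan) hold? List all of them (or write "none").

States satisfying target ∨ fan: {Off, Fault, Fan}.
States satisfying AG (target ∨ fan): ∅.

none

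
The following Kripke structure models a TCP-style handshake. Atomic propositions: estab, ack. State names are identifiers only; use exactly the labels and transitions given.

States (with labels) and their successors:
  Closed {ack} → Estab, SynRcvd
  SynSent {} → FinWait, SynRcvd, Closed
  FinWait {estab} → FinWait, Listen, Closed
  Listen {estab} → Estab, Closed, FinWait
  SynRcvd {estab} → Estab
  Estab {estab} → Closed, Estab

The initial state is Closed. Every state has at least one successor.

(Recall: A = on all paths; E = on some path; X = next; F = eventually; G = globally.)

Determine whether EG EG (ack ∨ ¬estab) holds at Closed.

States satisfying EG (ack ∨ ¬estab): ∅.
States satisfying EG EG (ack ∨ ¬estab): ∅.
No suitable path/successor from Closed witnesses the formula.
Closed ∉ Sat(EG EG (ack ∨ ¬estab)).

Violated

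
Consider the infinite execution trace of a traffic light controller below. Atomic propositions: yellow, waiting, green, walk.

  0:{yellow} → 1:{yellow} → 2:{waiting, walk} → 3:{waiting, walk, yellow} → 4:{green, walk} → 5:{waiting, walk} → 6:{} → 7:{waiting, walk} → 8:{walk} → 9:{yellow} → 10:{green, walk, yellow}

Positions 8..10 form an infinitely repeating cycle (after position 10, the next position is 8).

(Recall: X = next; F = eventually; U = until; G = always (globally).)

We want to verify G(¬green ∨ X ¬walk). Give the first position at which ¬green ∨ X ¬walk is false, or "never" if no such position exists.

Check ¬green ∨ X ¬walk at each position in order: 0 ✓, 1 ✓, 2 ✓, 3 ✓.
At position 4 the labels are {green, walk} and the next position 5 has {waiting, walk}, so ¬green ∨ X ¬walk is false there. This is the first violation.

4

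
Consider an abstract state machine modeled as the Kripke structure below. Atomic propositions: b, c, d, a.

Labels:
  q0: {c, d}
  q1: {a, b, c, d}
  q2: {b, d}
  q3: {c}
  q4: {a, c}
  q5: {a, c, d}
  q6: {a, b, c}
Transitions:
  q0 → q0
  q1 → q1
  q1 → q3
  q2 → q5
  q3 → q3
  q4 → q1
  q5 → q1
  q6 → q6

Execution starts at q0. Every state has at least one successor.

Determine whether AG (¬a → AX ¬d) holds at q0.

States satisfying ¬a → AX ¬d: {q1, q3, q4, q5, q6}.
States satisfying AG (¬a → AX ¬d): {q1, q3, q4, q5, q6}.
q0 is reachable from q0 and violates ¬a → AX ¬d, so AG fails at q0.
q0 ∉ Sat(AG (¬a → AX ¬d)).

Violated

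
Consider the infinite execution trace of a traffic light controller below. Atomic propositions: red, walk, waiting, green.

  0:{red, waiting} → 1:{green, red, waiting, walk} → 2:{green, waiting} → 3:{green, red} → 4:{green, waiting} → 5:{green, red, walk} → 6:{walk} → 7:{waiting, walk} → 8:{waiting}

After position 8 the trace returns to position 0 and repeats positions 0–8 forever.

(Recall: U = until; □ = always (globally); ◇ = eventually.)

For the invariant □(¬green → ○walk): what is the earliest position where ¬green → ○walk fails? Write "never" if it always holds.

7

Check ¬green → ○walk at each position in order: 0 ✓, 1 ✓, 2 ✓, 3 ✓, 4 ✓, 5 ✓, 6 ✓.
At position 7 the labels are {waiting, walk} and the next position 8 has {waiting}, so ¬green → ○walk is false there. This is the first violation.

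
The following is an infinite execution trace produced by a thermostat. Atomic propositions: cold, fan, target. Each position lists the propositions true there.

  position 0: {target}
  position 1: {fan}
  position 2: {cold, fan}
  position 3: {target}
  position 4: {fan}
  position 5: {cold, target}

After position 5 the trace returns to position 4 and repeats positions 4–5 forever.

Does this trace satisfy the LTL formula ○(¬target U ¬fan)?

The position after 0 is 1; ¬target U ¬fan is true there.

Holds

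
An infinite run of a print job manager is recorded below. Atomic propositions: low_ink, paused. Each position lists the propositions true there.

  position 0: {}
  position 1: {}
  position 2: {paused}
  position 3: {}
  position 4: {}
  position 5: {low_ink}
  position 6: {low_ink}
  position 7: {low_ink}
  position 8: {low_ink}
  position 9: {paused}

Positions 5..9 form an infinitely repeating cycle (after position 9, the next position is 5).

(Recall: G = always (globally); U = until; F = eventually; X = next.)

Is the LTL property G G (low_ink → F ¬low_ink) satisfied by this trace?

G (low_ink → F ¬low_ink) holds at every position 0..9, and those are all positions ever visited, so G G (low_ink → F ¬low_ink) holds.

Satisfied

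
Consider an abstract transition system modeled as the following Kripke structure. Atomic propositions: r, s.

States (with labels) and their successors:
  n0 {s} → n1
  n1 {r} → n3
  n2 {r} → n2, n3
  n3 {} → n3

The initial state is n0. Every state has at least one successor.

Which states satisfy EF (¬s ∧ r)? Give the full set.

{n0, n1, n2}

States satisfying ¬s ∧ r: {n1, n2}.
States satisfying EF (¬s ∧ r): {n0, n1, n2}.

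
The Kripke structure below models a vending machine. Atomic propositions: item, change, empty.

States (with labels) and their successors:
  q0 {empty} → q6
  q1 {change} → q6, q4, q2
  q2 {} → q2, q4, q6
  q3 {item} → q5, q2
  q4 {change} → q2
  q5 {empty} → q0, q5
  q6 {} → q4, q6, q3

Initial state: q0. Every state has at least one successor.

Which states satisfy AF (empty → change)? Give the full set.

States satisfying empty → change: {q1, q2, q3, q4, q6}.
States satisfying AF (empty → change): {q0, q1, q2, q3, q4, q6}.

{q0, q1, q2, q3, q4, q6}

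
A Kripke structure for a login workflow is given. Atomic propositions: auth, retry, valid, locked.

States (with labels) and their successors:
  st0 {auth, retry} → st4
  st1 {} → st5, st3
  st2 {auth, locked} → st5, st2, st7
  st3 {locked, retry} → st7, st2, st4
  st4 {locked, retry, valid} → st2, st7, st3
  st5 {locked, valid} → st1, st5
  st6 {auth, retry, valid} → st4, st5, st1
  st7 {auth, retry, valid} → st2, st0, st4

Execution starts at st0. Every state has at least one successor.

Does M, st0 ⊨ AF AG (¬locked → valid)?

States satisfying AG (¬locked → valid): ∅.
States satisfying AF AG (¬locked → valid): ∅.
There is a path from st0 along which AG (¬locked → valid) never holds.
st0 ∉ Sat(AF AG (¬locked → valid)).

No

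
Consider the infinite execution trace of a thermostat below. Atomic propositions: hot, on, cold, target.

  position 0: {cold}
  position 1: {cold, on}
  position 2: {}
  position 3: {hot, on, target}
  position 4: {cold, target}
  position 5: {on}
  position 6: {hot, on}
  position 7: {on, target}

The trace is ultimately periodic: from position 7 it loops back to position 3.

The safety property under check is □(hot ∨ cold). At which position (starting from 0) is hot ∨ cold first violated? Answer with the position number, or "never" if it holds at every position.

2

Check hot ∨ cold at each position in order: 0 ✓, 1 ✓.
At position 2 the labels are {}, so hot ∨ cold is false there. This is the first violation.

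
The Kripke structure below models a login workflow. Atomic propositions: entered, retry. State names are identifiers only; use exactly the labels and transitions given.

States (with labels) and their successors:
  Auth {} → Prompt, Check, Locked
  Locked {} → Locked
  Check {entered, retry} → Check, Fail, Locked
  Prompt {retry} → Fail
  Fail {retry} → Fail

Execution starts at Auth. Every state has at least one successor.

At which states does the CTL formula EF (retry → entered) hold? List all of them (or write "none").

{Auth, Locked, Check}

States satisfying retry → entered: {Auth, Locked, Check}.
States satisfying EF (retry → entered): {Auth, Locked, Check}.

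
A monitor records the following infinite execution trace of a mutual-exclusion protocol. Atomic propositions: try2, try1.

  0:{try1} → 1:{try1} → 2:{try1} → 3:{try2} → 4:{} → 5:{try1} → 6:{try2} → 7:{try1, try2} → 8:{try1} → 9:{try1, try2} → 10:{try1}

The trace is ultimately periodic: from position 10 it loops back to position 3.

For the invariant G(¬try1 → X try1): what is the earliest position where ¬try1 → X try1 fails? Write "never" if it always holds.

3

Check ¬try1 → X try1 at each position in order: 0 ✓, 1 ✓, 2 ✓.
At position 3 the labels are {try2} and the next position 4 has {}, so ¬try1 → X try1 is false there. This is the first violation.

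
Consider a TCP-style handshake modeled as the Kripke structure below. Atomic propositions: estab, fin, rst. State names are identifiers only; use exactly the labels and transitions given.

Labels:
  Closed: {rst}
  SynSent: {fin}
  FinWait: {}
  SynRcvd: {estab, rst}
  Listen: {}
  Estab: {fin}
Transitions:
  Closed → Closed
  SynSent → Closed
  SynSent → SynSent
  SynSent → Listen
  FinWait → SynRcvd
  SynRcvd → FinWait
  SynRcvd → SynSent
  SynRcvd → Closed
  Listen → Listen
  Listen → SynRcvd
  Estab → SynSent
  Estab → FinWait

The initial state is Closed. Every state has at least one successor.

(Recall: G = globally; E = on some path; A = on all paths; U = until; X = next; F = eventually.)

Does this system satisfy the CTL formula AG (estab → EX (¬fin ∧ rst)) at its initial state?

States satisfying estab → EX (¬fin ∧ rst): {Closed, SynSent, FinWait, SynRcvd, Listen, Estab}.
States satisfying AG (estab → EX (¬fin ∧ rst)): {Closed, SynSent, FinWait, SynRcvd, Listen, Estab}.
Every state reachable from Closed satisfies estab → EX (¬fin ∧ rst).
Closed ∈ Sat(AG (estab → EX (¬fin ∧ rst))).

Yes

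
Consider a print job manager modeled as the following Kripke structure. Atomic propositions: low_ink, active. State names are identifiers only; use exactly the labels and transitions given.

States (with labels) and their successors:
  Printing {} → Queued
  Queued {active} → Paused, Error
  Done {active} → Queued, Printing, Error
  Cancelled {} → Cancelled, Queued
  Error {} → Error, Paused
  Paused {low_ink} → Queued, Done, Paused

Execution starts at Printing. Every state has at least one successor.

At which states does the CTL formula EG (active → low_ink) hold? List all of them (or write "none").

States satisfying active → low_ink: {Printing, Cancelled, Error, Paused}.
States satisfying EG (active → low_ink): {Cancelled, Error, Paused}.

{Cancelled, Error, Paused}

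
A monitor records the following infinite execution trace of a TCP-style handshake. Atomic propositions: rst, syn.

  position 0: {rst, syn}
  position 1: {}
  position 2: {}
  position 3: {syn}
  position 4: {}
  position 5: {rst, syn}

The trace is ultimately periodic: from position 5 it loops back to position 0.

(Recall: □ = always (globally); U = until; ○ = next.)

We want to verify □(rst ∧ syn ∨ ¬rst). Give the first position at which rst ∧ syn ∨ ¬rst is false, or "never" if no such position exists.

never

rst ∧ syn ∨ ¬rst holds at every position 0..5, and those are all the positions the trace ever visits, so the invariant □(rst ∧ syn ∨ ¬rst) is never violated.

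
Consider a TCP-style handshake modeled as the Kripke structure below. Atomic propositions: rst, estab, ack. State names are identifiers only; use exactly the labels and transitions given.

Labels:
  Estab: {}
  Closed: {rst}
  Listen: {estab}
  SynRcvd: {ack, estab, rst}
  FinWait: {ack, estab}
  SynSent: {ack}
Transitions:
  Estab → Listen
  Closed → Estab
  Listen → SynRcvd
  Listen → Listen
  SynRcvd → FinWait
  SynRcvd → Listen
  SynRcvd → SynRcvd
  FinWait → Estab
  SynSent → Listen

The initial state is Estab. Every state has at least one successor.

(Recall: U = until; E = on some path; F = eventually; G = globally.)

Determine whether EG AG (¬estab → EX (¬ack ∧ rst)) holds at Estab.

States satisfying AG (¬estab → EX (¬ack ∧ rst)): ∅.
States satisfying EG AG (¬estab → EX (¬ack ∧ rst)): ∅.
No suitable path/successor from Estab witnesses the formula.
Estab ∉ Sat(EG AG (¬estab → EX (¬ack ∧ rst))).

Violated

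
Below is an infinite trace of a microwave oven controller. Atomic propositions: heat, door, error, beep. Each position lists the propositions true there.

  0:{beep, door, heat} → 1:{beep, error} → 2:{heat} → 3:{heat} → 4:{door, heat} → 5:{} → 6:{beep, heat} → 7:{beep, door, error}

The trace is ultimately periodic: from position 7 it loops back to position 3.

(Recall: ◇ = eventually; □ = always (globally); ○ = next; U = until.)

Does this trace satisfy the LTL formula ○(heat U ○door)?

Does not hold

The position after 0 is 1; heat U ○door is false there.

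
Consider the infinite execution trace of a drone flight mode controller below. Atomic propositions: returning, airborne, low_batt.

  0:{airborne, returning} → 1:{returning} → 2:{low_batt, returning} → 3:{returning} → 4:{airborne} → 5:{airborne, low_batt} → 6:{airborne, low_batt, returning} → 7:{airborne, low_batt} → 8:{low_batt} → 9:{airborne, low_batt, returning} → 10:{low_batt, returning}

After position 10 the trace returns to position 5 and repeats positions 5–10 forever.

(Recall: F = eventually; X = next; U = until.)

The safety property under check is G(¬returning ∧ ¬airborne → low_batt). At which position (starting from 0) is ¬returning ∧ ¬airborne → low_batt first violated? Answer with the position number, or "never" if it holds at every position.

¬returning ∧ ¬airborne → low_batt holds at every position 0..10, and those are all the positions the trace ever visits, so the invariant G(¬returning ∧ ¬airborne → low_batt) is never violated.

never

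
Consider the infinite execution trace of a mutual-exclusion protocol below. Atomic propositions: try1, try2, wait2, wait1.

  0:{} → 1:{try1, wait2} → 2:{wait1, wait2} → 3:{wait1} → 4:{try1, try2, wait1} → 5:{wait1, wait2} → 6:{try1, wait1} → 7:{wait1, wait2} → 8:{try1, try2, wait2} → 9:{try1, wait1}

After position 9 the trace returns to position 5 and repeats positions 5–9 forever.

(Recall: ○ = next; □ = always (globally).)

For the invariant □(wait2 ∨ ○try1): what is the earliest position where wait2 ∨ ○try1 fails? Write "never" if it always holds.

Check wait2 ∨ ○try1 at each position in order: 0 ✓, 1 ✓, 2 ✓, 3 ✓.
At position 4 the labels are {try1, try2, wait1} and the next position 5 has {wait1, wait2}, so wait2 ∨ ○try1 is false there. This is the first violation.

4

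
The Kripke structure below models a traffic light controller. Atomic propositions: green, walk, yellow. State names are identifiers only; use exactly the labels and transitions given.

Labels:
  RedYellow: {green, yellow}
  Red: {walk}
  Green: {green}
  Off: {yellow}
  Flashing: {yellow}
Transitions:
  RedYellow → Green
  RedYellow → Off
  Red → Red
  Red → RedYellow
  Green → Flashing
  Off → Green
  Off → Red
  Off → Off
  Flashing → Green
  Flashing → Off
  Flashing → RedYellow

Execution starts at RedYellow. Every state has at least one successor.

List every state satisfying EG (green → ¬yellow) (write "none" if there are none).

States satisfying green → ¬yellow: {Red, Green, Off, Flashing}.
States satisfying EG (green → ¬yellow): {Red, Green, Off, Flashing}.

{Red, Green, Off, Flashing}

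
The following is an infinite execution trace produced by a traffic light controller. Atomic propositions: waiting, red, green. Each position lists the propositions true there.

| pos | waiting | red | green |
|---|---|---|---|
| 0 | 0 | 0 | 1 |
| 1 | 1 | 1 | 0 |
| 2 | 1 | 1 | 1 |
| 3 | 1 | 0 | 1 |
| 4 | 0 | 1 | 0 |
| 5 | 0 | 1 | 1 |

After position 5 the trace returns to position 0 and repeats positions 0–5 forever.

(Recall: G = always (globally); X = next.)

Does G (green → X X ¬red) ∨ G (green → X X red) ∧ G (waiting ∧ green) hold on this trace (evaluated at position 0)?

Does not hold

green → X X ¬red must hold at every position from 0 onward. It fails at position 0, so G (green → X X ¬red) is false.
Positions where green holds: 0, 2, 3, 5.
Check X X ¬red at each: 0→fails, 2→fails, 3→fails, 5→fails.
At position 0: G (green → X X ¬red) is false; G (green → X X red) ∧ G (waiting ∧ green) is false; so G (green → X X ¬red) ∨ G (green → X X red) ∧ G (waiting ∧ green) is false.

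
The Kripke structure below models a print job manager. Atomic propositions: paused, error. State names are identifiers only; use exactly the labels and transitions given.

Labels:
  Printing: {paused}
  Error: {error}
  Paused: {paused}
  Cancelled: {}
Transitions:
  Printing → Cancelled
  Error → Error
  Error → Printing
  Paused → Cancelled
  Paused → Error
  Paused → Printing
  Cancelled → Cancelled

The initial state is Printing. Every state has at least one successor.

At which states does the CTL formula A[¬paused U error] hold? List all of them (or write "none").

{Error}

States satisfying ¬paused: {Error, Cancelled}.
States satisfying error: {Error}.
States satisfying A[¬paused U error]: {Error}.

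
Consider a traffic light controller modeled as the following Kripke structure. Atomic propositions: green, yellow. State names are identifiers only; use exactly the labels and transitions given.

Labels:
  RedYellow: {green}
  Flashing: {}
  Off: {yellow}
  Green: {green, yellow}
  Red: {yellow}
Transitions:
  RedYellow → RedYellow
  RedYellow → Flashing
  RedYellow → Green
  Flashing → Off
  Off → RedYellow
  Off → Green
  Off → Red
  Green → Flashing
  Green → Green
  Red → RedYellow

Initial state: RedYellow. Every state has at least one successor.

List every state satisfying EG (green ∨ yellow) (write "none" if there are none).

{RedYellow, Off, Green, Red}

States satisfying green ∨ yellow: {RedYellow, Off, Green, Red}.
States satisfying EG (green ∨ yellow): {RedYellow, Off, Green, Red}.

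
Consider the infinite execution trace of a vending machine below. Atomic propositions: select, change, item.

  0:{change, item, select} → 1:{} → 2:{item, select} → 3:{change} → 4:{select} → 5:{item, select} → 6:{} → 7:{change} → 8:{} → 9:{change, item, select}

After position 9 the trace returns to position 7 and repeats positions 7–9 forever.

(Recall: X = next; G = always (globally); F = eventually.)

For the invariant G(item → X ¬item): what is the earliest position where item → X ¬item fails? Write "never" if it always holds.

item → X ¬item holds at every position 0..9, and those are all the positions the trace ever visits, so the invariant G(item → X ¬item) is never violated.

never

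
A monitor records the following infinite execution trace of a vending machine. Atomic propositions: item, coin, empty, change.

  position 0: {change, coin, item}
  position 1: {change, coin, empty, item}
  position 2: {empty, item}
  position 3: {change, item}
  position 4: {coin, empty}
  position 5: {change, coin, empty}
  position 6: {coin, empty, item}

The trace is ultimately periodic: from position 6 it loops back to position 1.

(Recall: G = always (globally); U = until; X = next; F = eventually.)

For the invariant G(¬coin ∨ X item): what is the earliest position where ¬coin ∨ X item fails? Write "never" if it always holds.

4

Check ¬coin ∨ X item at each position in order: 0 ✓, 1 ✓, 2 ✓, 3 ✓.
At position 4 the labels are {coin, empty} and the next position 5 has {change, coin, empty}, so ¬coin ∨ X item is false there. This is the first violation.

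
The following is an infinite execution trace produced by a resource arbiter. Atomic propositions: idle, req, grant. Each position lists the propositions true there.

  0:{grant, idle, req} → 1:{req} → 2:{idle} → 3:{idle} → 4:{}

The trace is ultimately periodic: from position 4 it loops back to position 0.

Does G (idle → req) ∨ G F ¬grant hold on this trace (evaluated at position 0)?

Satisfied

idle → req must hold at every position from 0 onward. It fails at position 2, so G (idle → req) is false.
Positions where idle holds: 0, 2, 3.
Check req at each: 0→ok, 2→fails, 3→fails.
F ¬grant holds at every position 0..4, and those are all positions ever visited, so G F ¬grant holds.
At position 0: G (idle → req) is false; G F ¬grant is true; so G (idle → req) ∨ G F ¬grant is true.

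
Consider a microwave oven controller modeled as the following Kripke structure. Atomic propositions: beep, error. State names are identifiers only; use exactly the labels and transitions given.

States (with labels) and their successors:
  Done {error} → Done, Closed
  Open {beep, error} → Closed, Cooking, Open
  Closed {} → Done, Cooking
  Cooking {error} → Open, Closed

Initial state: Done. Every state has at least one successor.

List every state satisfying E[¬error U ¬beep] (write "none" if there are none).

{Done, Closed, Cooking}

States satisfying ¬error: {Closed}.
States satisfying ¬beep: {Done, Closed, Cooking}.
States satisfying E[¬error U ¬beep]: {Done, Closed, Cooking}.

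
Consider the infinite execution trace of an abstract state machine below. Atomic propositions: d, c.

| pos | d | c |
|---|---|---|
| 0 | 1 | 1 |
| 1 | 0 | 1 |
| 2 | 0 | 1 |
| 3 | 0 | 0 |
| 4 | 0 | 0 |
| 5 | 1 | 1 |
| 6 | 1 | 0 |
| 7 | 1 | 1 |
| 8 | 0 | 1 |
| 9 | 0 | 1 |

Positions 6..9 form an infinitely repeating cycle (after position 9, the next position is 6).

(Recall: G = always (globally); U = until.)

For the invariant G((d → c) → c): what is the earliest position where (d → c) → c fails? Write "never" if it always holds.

Check (d → c) → c at each position in order: 0 ✓, 1 ✓, 2 ✓.
At position 3 the labels are {}, so (d → c) → c is false there. This is the first violation.

3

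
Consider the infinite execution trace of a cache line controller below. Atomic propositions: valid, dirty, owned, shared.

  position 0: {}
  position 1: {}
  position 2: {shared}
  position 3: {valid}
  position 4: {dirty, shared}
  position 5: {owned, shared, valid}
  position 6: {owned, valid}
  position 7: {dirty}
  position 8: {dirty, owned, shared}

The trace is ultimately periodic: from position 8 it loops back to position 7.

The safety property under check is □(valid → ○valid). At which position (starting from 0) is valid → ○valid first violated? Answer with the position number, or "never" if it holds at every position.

3

Check valid → ○valid at each position in order: 0 ✓, 1 ✓, 2 ✓.
At position 3 the labels are {valid} and the next position 4 has {dirty, shared}, so valid → ○valid is false there. This is the first violation.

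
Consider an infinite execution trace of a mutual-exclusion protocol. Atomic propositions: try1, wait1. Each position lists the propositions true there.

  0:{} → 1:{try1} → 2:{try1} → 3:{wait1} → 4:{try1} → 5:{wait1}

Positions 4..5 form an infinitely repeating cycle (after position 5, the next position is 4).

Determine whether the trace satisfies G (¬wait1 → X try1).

No

¬wait1 → X try1 must hold at every position from 0 onward. It fails at position 2, so G (¬wait1 → X try1) is false.
Positions where ¬wait1 holds: 0, 1, 2, 4.
Check X try1 at each: 0→ok, 1→ok, 2→fails, 4→fails.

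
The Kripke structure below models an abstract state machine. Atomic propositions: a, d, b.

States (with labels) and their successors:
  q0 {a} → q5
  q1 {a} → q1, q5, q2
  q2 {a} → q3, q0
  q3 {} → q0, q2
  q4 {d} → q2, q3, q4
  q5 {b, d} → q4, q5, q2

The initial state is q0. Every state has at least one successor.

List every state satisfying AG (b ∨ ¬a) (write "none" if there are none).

none

States satisfying b ∨ ¬a: {q3, q4, q5}.
States satisfying AG (b ∨ ¬a): ∅.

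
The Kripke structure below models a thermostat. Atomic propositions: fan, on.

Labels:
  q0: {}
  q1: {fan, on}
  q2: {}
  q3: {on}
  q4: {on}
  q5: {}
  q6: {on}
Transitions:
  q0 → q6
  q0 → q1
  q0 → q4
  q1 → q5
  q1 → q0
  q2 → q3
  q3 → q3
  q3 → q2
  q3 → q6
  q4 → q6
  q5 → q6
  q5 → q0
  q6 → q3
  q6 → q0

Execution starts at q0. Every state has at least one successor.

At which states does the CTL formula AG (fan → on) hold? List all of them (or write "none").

States satisfying fan → on: {q0, q1, q2, q3, q4, q5, q6}.
States satisfying AG (fan → on): {q0, q1, q2, q3, q4, q5, q6}.

{q0, q1, q2, q3, q4, q5, q6}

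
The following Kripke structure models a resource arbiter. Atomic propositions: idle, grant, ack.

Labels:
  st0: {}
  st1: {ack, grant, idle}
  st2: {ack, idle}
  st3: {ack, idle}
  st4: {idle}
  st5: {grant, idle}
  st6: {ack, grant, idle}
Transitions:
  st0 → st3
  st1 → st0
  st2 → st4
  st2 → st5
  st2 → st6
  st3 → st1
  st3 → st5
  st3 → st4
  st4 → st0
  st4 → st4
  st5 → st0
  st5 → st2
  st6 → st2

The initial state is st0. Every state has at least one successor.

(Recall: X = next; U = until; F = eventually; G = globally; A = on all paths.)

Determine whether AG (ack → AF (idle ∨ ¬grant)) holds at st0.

States satisfying ack → AF (idle ∨ ¬grant): {st0, st1, st2, st3, st4, st5, st6}.
States satisfying AG (ack → AF (idle ∨ ¬grant)): {st0, st1, st2, st3, st4, st5, st6}.
Every state reachable from st0 satisfies ack → AF (idle ∨ ¬grant).
st0 ∈ Sat(AG (ack → AF (idle ∨ ¬grant))).

Satisfied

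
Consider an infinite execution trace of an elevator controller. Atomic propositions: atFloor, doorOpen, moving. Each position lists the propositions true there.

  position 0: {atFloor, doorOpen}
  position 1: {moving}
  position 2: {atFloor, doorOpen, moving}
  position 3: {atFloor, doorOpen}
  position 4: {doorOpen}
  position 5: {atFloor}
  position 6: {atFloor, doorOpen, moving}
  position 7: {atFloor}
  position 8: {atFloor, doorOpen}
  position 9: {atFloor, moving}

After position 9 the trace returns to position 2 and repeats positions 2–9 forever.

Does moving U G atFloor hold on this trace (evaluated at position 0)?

Violated

Walking from position 0: at position 0, G atFloor has not yet held and moving fails, so moving U G atFloor is false.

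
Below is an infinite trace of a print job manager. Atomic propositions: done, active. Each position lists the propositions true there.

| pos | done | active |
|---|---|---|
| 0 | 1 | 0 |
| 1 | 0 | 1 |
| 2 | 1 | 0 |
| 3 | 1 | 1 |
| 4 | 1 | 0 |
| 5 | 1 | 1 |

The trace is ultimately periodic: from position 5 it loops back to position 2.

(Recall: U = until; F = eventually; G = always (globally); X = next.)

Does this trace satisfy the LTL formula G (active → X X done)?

active → X X done holds at every position 0..5, and those are all positions ever visited, so G (active → X X done) holds.
Positions where active holds: 1, 3, 5.
Check X X done at each: 1→ok, 3→ok, 5→ok.

Yes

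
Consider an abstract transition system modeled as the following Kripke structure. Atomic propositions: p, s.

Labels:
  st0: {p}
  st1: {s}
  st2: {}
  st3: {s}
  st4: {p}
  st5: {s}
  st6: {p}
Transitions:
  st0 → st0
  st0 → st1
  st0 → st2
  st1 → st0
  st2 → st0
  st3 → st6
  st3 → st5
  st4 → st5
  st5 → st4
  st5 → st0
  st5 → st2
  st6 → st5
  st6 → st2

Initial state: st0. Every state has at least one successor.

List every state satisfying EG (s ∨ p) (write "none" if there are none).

{st0, st1, st3, st4, st5, st6}

States satisfying s ∨ p: {st0, st1, st3, st4, st5, st6}.
States satisfying EG (s ∨ p): {st0, st1, st3, st4, st5, st6}.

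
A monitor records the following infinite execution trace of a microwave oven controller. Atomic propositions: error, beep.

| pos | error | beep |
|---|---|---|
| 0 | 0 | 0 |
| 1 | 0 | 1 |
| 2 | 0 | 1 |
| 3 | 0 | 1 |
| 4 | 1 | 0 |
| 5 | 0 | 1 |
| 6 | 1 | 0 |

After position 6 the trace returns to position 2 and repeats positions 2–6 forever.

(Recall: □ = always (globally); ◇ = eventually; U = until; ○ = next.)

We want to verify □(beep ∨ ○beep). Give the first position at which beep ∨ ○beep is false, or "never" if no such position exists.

beep ∨ ○beep holds at every position 0..6, and those are all the positions the trace ever visits, so the invariant □(beep ∨ ○beep) is never violated.

never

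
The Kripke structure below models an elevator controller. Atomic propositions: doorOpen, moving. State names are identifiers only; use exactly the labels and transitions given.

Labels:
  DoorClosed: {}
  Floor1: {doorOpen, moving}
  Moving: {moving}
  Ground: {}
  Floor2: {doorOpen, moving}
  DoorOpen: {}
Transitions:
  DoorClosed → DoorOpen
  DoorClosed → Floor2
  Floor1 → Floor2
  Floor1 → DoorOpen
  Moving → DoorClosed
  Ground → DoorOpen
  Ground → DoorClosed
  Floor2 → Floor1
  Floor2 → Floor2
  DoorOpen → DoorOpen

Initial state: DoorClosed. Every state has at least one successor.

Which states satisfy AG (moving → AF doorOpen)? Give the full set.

{DoorClosed, Floor1, Ground, Floor2, DoorOpen}

States satisfying moving → AF doorOpen: {DoorClosed, Floor1, Ground, Floor2, DoorOpen}.
States satisfying AG (moving → AF doorOpen): {DoorClosed, Floor1, Ground, Floor2, DoorOpen}.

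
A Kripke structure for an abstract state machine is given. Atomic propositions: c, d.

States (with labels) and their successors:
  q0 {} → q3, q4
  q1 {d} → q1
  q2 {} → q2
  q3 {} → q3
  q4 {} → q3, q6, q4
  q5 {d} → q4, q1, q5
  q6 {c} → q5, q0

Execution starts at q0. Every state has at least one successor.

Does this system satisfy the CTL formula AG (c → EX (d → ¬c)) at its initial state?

States satisfying c → EX (d → ¬c): {q0, q1, q2, q3, q4, q5, q6}.
States satisfying AG (c → EX (d → ¬c)): {q0, q1, q2, q3, q4, q5, q6}.
Every state reachable from q0 satisfies c → EX (d → ¬c).
q0 ∈ Sat(AG (c → EX (d → ¬c))).

Holds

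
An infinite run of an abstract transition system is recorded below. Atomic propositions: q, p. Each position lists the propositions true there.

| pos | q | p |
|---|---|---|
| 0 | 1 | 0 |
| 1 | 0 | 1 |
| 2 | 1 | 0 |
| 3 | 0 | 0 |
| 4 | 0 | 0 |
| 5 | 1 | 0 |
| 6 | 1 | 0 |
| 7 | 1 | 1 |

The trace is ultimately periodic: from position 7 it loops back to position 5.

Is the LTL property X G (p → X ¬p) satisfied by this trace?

Holds

The position after 0 is 1; G (p → X ¬p) is true there.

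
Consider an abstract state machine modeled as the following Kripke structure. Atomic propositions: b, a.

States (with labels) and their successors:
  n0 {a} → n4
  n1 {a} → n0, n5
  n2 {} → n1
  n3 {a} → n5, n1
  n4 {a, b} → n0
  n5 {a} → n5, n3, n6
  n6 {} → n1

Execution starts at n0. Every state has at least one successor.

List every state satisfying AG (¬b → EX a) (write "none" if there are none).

States satisfying ¬b → EX a: {n0, n1, n2, n3, n4, n5, n6}.
States satisfying AG (¬b → EX a): {n0, n1, n2, n3, n4, n5, n6}.

{n0, n1, n2, n3, n4, n5, n6}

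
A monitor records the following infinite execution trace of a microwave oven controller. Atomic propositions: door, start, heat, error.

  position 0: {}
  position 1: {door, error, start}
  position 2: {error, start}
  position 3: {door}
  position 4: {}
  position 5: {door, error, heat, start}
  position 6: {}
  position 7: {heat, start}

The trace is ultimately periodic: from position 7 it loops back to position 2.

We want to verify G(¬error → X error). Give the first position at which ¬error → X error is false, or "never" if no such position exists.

Check ¬error → X error at each position in order: 0 ✓, 1 ✓, 2 ✓.
At position 3 the labels are {door} and the next position 4 has {}, so ¬error → X error is false there. This is the first violation.

3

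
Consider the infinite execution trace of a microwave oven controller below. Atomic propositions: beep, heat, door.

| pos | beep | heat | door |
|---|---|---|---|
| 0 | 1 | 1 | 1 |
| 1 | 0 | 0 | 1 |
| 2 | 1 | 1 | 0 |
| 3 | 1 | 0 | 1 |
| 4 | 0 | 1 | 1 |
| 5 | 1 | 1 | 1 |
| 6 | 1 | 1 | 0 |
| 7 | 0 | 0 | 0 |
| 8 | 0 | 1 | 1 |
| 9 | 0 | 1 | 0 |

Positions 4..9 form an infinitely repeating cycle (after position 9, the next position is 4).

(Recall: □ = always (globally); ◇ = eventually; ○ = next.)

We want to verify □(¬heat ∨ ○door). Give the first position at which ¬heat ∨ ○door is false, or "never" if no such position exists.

Check ¬heat ∨ ○door at each position in order: 0 ✓, 1 ✓, 2 ✓, 3 ✓, 4 ✓.
At position 5 the labels are {beep, door, heat} and the next position 6 has {beep, heat}, so ¬heat ∨ ○door is false there. This is the first violation.

5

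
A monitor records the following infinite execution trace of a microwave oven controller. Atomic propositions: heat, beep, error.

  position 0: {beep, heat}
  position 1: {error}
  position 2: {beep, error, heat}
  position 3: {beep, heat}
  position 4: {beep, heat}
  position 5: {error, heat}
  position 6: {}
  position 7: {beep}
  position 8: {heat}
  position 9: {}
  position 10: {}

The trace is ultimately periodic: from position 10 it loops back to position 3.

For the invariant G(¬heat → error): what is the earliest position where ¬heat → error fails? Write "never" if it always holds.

6

Check ¬heat → error at each position in order: 0 ✓, 1 ✓, 2 ✓, 3 ✓, 4 ✓, 5 ✓.
At position 6 the labels are {}, so ¬heat → error is false there. This is the first violation.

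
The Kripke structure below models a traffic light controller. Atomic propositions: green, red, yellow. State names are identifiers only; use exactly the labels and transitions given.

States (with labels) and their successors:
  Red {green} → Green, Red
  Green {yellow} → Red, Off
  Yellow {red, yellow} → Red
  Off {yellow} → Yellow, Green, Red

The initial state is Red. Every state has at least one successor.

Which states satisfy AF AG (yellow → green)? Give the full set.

States satisfying AG (yellow → green): ∅.
States satisfying AF AG (yellow → green): ∅.

none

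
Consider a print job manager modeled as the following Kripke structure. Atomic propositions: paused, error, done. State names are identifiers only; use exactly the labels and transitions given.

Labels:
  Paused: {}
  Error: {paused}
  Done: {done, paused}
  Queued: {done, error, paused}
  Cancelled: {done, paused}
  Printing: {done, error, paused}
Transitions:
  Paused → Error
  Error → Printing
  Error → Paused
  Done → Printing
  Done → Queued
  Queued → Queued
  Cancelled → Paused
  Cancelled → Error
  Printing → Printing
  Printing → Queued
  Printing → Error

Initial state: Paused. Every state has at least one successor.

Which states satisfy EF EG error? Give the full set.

States satisfying EG error: {Queued, Printing}.
States satisfying EF EG error: {Paused, Error, Done, Queued, Cancelled, Printing}.

{Paused, Error, Done, Queued, Cancelled, Printing}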